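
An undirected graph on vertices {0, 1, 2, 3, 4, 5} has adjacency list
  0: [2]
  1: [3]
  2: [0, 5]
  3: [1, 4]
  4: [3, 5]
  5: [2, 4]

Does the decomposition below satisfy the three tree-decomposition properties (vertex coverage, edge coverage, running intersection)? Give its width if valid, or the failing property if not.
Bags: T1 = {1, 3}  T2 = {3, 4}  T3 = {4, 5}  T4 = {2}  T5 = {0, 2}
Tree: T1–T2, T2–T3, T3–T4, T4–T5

No — edge (5,2) lies in no bag.

A tree decomposition must satisfy three properties: every vertex lies in some bag; for every edge, both endpoints lie together in some bag; and for every vertex, the bags containing it form a connected subtree. Here edge (5,2) lies in no bag, so the decomposition is invalid.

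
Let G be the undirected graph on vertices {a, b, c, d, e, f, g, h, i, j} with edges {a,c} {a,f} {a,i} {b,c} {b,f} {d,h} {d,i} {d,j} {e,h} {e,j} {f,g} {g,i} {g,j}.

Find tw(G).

A width-2 tree decomposition is:
Bags: B1 = {e, h, j}  B2 = {d, h, j}  B3 = {d, g, j}  B4 = {d, g, i}  B5 = {f, g, i}  B6 = {a, f, i}  B7 = {a, b, f}  B8 = {a, b, c}
Tree: B1–B2, B2–B3, B3–B4, B4–B5, B5–B6, B6–B7, B7–B8
Each bag holds 3 vertices, so the decomposition has width 2, which upper-bounds the treewidth. The edges e–h–d–j–e form a cycle, so G is not a tree and its treewidth is at least 2. The upper and lower bounds meet at 2, so that is the treewidth.

2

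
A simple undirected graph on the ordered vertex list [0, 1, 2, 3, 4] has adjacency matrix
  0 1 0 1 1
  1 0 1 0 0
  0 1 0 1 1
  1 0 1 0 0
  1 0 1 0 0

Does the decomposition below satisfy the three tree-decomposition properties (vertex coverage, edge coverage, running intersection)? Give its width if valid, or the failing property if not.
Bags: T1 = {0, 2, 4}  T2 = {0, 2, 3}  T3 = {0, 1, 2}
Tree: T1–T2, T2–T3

Checking the three conditions: (i) the bags cover all of {0, 1, 2, 3, 4}; (ii) for each edge, some bag contains both endpoints; (iii) the bags containing any fixed vertex form a subtree. All hold, so the decomposition is valid with width 3 − 1 = 2.

Yes; width 2.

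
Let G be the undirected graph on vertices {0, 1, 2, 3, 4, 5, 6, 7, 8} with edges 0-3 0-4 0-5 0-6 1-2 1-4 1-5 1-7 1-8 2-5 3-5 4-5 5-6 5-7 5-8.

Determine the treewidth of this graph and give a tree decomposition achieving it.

Treewidth 2.
Bags: B1 = {0, 4, 5}  B2 = {0, 5, 6}  B3 = {1, 4, 5}  B4 = {1, 5, 8}  B5 = {0, 3, 5}  B6 = {1, 5, 7}  B7 = {1, 2, 5}
Tree: B1–B2, B1–B3, B3–B4, B2–B5, B4–B6, B3–B7

The largest bag has 3 vertices, giving width 2; this decomposition certifies tw(G) ≤ 2. Conversely, {0, 3, 5} is a clique of size 3, and the vertices of any clique must share a bag in every tree decomposition; so some bag has ≥ 3 vertices and tw(G) ≥ 2. Therefore the treewidth is 2.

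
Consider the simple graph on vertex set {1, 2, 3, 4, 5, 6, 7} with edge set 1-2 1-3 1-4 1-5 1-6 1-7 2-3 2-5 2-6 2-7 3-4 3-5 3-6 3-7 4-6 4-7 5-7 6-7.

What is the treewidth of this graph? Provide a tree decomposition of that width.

Treewidth 4.
Bags: B1 = {1, 2, 3, 5, 7}  B2 = {1, 2, 3, 6, 7}  B3 = {1, 3, 4, 6, 7}
Tree: B1–B2, B2–B3

Every bag has size at most 5, so the width is 5 − 1 = 4 and tw(G) ≤ 4. Conversely, {1, 2, 3, 5, 7} is a clique of size 5, and the vertices of any clique must share a bag in every tree decomposition; so some bag has ≥ 5 vertices and tw(G) ≥ 4. Hence tw(G) = 4 exactly.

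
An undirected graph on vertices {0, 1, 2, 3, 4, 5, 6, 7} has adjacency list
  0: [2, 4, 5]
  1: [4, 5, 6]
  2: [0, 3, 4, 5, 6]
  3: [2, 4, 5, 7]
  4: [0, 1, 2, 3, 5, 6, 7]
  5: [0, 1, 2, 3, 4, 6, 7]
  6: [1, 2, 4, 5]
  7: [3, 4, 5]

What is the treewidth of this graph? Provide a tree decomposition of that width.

Each bag holds 4 vertices, so the decomposition has width 3, which upper-bounds the treewidth. For the lower bound, the 4 vertices {1, 4, 5, 6} are pairwise adjacent, and any tree decomposition puts a clique entirely inside one bag — forcing width ≥ 3. The upper and lower bounds meet at 3, so that is the treewidth.

Treewidth 3.
One such decomposition:
Bags: B1 = {2, 3, 4, 5}  B2 = {3, 4, 5, 7}  B3 = {0, 2, 4, 5}  B4 = {2, 4, 5, 6}  B5 = {1, 4, 5, 6}
Tree: B1–B2, B1–B3, B1–B4, B4–B5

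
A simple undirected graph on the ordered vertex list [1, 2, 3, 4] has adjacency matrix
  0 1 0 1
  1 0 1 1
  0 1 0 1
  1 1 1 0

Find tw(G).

2

A width-2 tree decomposition is:
Bags: B1 = {2, 3, 4}  B2 = {1, 2, 4}
Tree: B1–B2
Every bag has size at most 3, so the width is 3 − 1 = 2 and tw(G) ≤ 2. Conversely, {1, 2, 4} is a clique of size 3, and the vertices of any clique must share a bag in every tree decomposition; so some bag has ≥ 3 vertices and tw(G) ≥ 2. The upper and lower bounds meet at 2, so that is the treewidth.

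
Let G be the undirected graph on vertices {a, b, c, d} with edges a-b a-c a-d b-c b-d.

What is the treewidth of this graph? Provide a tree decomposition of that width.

Treewidth 2.
Bags: B1 = {a, b, d}  B2 = {a, b, c}
Tree: B1–B2

The largest bag has 3 vertices, giving width 2; this decomposition certifies tw(G) ≤ 2. For the lower bound, the 3 vertices {a, b, d} are pairwise adjacent, and any tree decomposition puts a clique entirely inside one bag — forcing width ≥ 2. Combining the bounds, tw(G) = 2.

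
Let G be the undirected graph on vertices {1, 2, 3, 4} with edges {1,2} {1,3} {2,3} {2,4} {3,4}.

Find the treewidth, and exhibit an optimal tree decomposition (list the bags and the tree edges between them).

Treewidth 2.
One optimal decomposition is:
Bags: B1 = {1, 2, 3}  B2 = {2, 3, 4}
Tree: B1–B2

The largest bag has 3 vertices, giving width 2; this decomposition certifies tw(G) ≤ 2. Conversely, {1, 2, 3} is a clique of size 3, and the vertices of any clique must share a bag in every tree decomposition; so some bag has ≥ 3 vertices and tw(G) ≥ 2. Hence tw(G) = 2 exactly.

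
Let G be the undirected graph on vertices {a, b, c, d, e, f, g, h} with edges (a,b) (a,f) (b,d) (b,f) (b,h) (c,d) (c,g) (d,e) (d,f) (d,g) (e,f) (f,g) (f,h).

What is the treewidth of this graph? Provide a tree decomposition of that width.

Every bag has size at most 3, so the width is 3 − 1 = 2 and tw(G) ≤ 2. Conversely, {c, d, g} is a clique of size 3, and the vertices of any clique must share a bag in every tree decomposition; so some bag has ≥ 3 vertices and tw(G) ≥ 2. Therefore the treewidth is 2.

Treewidth 2.
One optimal decomposition is:
Bags: B1 = {d, f, g}  B2 = {b, d, f}  B3 = {a, b, f}  B4 = {d, e, f}  B5 = {b, f, h}  B6 = {c, d, g}
Tree: B1–B2, B2–B3, B1–B4, B2–B5, B1–B6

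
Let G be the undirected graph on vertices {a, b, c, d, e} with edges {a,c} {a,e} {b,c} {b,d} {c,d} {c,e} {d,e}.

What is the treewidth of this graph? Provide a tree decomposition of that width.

The largest bag has 3 vertices, giving width 2; this decomposition certifies tw(G) ≤ 2. Conversely, {c, d, e} is a clique of size 3, and the vertices of any clique must share a bag in every tree decomposition; so some bag has ≥ 3 vertices and tw(G) ≥ 2. The upper and lower bounds meet at 2, so that is the treewidth.

Treewidth 2.
Bags: B1 = {b, c, d}  B2 = {c, d, e}  B3 = {a, c, e}
Tree: B1–B2, B2–B3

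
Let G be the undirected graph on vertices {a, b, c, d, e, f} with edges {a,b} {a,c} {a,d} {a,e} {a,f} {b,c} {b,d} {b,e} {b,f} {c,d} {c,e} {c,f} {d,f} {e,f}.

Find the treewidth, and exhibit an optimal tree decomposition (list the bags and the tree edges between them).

Every bag has size at most 5, so the width is 5 − 1 = 4 and tw(G) ≤ 4. Conversely, {a, b, c, d, f} is a clique of size 5, and the vertices of any clique must share a bag in every tree decomposition; so some bag has ≥ 5 vertices and tw(G) ≥ 4. Combining the bounds, tw(G) = 4.

Treewidth 4.
One such decomposition:
Bags: B1 = {a, b, c, e, f}  B2 = {a, b, c, d, f}
Tree: B1–B2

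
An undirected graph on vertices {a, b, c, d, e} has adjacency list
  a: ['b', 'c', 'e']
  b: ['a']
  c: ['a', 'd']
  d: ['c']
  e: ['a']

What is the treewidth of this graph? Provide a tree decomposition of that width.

Every bag has size at most 2, so the width is 2 − 1 = 1 and tw(G) ≤ 1. Since G has at least one edge (e.g. b–a), it is not an edgeless graph, so tw(G) ≥ 1. Hence tw(G) = 1 exactly.

Treewidth 1.
One optimal decomposition is:
Bags: B1 = {a, b}  B2 = {a, c}  B3 = {c, d}  B4 = {a, e}
Tree: B1–B2, B2–B3, B2–B4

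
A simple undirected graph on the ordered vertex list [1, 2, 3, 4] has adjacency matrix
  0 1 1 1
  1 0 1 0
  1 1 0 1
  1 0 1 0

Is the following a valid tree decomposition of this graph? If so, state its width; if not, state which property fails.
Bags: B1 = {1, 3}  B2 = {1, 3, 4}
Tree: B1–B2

A tree decomposition must satisfy three properties: every vertex lies in some bag; for every edge, both endpoints lie together in some bag; and for every vertex, the bags containing it form a connected subtree. Here vertex 2 appears in no bag, so the decomposition is invalid.

No — vertex 2 appears in no bag.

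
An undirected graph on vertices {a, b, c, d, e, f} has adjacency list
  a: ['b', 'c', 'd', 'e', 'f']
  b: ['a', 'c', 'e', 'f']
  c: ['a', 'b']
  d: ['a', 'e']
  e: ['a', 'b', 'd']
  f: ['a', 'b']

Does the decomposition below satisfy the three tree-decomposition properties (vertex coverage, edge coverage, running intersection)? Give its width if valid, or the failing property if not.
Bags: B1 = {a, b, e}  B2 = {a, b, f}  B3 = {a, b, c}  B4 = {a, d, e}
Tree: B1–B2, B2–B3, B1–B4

Vertex coverage: the bags together contain {a, b, c, d, e, f}, the full vertex set. Edge coverage: each edge of G has both endpoints in at least one bag. Running intersection: for every vertex, the bags containing it form a connected subtree. All three properties hold, so this is a valid tree decomposition of width max|bag| − 1 = 2, and hence tw(G) ≤ 2.

Yes; width 2.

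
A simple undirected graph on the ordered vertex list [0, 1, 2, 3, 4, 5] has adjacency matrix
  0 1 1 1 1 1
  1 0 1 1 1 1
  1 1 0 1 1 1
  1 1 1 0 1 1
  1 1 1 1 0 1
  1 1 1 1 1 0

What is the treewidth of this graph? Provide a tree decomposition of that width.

Treewidth 5.
One such decomposition:
Bags: B1 = {0, 1, 2, 3, 4, 5}
Tree: (single bag)

A single bag containing all 6 vertices is trivially a valid decomposition of width 5. Conversely, {0, 1, 2, 3, 4, 5} is a clique of size 6, and the vertices of any clique must share a bag in every tree decomposition; so some bag has ≥ 6 vertices and tw(G) ≥ 5. Hence tw(G) = 5 exactly.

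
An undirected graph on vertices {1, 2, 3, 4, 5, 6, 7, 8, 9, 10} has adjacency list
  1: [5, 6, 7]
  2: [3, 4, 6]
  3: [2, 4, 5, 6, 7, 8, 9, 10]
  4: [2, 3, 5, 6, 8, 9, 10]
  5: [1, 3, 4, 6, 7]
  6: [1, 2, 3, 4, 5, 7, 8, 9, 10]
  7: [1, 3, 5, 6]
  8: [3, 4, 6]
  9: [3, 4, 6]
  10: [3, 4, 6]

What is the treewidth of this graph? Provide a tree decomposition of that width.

Treewidth 3.
Bags: B1 = {3, 4, 6, 10}  B2 = {3, 4, 5, 6}  B3 = {3, 5, 6, 7}  B4 = {3, 4, 6, 9}  B5 = {1, 5, 6, 7}  B6 = {2, 3, 4, 6}  B7 = {3, 4, 6, 8}
Tree: B1–B2, B2–B3, B2–B4, B3–B5, B4–B6, B4–B7

Every bag has size at most 4, so the width is 4 − 1 = 3 and tw(G) ≤ 3. For the lower bound, the 4 vertices {1, 5, 6, 7} are pairwise adjacent, and any tree decomposition puts a clique entirely inside one bag — forcing width ≥ 3. Combining the bounds, tw(G) = 3.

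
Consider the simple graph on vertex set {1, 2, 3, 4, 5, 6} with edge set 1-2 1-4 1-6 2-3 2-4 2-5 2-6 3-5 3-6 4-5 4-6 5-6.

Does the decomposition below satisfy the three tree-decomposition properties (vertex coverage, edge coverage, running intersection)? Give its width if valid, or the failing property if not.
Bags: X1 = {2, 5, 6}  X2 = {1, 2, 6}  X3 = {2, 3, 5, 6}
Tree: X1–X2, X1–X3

A tree decomposition must satisfy three properties: every vertex lies in some bag; for every edge, both endpoints lie together in some bag; and for every vertex, the bags containing it form a connected subtree. Here vertex 4 appears in no bag, so the decomposition is invalid.

No — vertex 4 appears in no bag.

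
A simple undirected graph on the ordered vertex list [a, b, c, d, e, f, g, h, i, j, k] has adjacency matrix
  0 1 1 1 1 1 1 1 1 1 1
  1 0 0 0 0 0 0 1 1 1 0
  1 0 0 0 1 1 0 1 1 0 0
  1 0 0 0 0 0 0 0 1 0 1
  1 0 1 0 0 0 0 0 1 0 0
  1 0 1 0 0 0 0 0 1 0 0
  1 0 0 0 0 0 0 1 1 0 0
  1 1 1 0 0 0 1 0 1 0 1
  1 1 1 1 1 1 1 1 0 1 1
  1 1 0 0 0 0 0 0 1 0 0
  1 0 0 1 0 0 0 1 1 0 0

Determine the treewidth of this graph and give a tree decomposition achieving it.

Every bag has size at most 4, so the width is 4 − 1 = 3 and tw(G) ≤ 3. For the lower bound, the 4 vertices {a, d, i, k} are pairwise adjacent, and any tree decomposition puts a clique entirely inside one bag — forcing width ≥ 3. Therefore the treewidth is 3.

Treewidth 3.
Bags: B1 = {a, c, e, i}  B2 = {a, c, f, i}  B3 = {a, c, h, i}  B4 = {a, g, h, i}  B5 = {a, h, i, k}  B6 = {a, b, h, i}  B7 = {a, b, i, j}  B8 = {a, d, i, k}
Tree: B1–B2, B1–B3, B3–B4, B3–B5, B5–B6, B6–B7, B5–B8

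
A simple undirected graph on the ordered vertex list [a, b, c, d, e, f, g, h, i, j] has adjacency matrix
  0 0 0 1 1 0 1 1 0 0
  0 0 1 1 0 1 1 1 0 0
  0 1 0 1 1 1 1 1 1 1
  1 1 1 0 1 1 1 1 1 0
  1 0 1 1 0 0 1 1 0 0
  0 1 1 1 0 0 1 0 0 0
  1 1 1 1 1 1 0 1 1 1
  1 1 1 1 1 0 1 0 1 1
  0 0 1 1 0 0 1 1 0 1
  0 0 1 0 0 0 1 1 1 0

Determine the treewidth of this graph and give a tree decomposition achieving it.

Every bag has size at most 5, so the width is 5 − 1 = 4 and tw(G) ≤ 4. Conversely, {c, d, e, g, h} is a clique of size 5, and the vertices of any clique must share a bag in every tree decomposition; so some bag has ≥ 5 vertices and tw(G) ≥ 4. Therefore the treewidth is 4.

Treewidth 4.
One optimal decomposition is:
Bags: B1 = {c, d, g, h, i}  B2 = {b, c, d, g, h}  B3 = {c, g, h, i, j}  B4 = {c, d, e, g, h}  B5 = {a, d, e, g, h}  B6 = {b, c, d, f, g}
Tree: B1–B2, B1–B3, B2–B4, B4–B5, B2–B6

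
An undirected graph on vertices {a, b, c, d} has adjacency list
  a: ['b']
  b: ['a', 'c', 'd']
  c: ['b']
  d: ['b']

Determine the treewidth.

A width-1 tree decomposition is:
Bags: B1 = {a, b}  B2 = {b, c}  B3 = {b, d}
Tree: B1–B2, B2–B3
Each bag holds 2 vertices, so the decomposition has width 1, which upper-bounds the treewidth. G has an edge, so its treewidth is at least 1. Therefore the treewidth is 1.

1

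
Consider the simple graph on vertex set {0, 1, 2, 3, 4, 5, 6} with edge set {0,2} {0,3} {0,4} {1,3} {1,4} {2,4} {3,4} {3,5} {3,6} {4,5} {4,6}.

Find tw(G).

2

A width-2 tree decomposition is:
Bags: B1 = {1, 3, 4}  B2 = {0, 3, 4}  B3 = {3, 4, 6}  B4 = {3, 4, 5}  B5 = {0, 2, 4}
Tree: B1–B2, B2–B3, B3–B4, B2–B5
Each bag holds 3 vertices, so the decomposition has width 2, which upper-bounds the treewidth. On the other hand G contains the 3-clique {0, 2, 4}. A clique must lie in a single bag of any decomposition, so no decomposition can have width below 2. The upper and lower bounds meet at 2, so that is the treewidth.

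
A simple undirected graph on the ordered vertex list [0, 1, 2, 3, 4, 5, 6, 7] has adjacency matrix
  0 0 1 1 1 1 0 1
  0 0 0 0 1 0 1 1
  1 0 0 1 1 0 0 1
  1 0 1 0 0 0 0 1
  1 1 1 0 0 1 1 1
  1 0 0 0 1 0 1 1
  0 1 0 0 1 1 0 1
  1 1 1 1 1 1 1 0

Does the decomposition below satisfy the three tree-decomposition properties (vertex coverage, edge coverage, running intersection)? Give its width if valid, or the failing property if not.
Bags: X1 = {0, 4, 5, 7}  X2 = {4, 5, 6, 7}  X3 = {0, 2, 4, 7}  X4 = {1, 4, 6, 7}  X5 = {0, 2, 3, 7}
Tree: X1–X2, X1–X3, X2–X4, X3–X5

Yes; width 3.

Checking the three conditions: (i) the bags cover all of {0, 1, 2, 3, 4, 5, 6, 7}; (ii) for each edge, some bag contains both endpoints; (iii) the bags containing any fixed vertex form a subtree. All hold, so the decomposition is valid with width 4 − 1 = 3.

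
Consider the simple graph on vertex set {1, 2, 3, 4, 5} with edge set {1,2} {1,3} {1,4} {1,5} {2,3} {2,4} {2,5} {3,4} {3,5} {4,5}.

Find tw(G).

A width-4 tree decomposition is:
Bags: B1 = {1, 2, 3, 4, 5}
Tree: (single bag)
With just one bag of size 5, the width is 5 − 1 = 4, so tw(G) ≤ 4. Conversely, {1, 2, 3, 4, 5} is a clique of size 5, and the vertices of any clique must share a bag in every tree decomposition; so some bag has ≥ 5 vertices and tw(G) ≥ 4. Hence tw(G) = 4 exactly.

4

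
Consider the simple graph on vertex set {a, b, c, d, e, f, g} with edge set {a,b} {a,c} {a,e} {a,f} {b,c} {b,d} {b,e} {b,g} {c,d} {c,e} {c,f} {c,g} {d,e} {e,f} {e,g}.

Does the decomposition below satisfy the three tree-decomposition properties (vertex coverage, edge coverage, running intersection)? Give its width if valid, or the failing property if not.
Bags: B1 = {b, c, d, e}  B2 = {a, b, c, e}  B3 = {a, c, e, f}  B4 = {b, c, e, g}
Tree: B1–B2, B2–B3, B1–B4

Yes; width 3.

Every vertex of G appears in some bag (union = {a, b, c, d, e, f, g}); every edge is covered by a bag; and for each vertex v the set of bags containing v is connected in the bag tree. The decomposition is therefore valid. The largest bag has 4 vertices, so the width is 3.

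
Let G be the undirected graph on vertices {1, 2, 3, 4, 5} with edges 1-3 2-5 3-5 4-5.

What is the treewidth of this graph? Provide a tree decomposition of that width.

Every bag has size at most 2, so the width is 2 − 1 = 1 and tw(G) ≤ 1. Any graph with an edge has treewidth ≥ 1, and G has the edge 5–3. Combining the bounds, tw(G) = 1.

Treewidth 1.
One such decomposition:
Bags: B1 = {3, 5}  B2 = {2, 5}  B3 = {1, 3}  B4 = {4, 5}
Tree: B1–B2, B1–B3, B2–B4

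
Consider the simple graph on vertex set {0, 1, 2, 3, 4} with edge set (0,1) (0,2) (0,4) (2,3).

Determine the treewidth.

A width-1 tree decomposition is:
Bags: B1 = {0, 4}  B2 = {0, 2}  B3 = {0, 1}  B4 = {2, 3}
Tree: B1–B2, B2–B3, B2–B4
The largest bag has 2 vertices, giving width 1; this decomposition certifies tw(G) ≤ 1. Since G has at least one edge (e.g. 4–0), it is not an edgeless graph, so tw(G) ≥ 1. Hence tw(G) = 1 exactly.

1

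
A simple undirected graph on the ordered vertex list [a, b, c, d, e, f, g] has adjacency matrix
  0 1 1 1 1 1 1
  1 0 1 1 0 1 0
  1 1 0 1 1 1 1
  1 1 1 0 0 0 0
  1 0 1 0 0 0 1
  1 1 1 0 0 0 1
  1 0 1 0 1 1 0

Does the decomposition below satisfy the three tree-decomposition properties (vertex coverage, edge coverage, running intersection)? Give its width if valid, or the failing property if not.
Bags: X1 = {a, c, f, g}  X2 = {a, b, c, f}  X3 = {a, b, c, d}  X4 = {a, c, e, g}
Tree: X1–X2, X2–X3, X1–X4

Yes; width 3.

Every vertex of G appears in some bag (union = {a, b, c, d, e, f, g}); every edge is covered by a bag; and for each vertex v the set of bags containing v is connected in the bag tree. The decomposition is therefore valid. The largest bag has 4 vertices, so the width is 3.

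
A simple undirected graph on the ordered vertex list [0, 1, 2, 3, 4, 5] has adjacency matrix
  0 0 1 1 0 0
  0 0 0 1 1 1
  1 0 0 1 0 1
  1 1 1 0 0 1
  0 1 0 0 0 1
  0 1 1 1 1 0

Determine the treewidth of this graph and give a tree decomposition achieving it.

Every bag has size at most 3, so the width is 3 − 1 = 2 and tw(G) ≤ 2. Conversely, {1, 3, 5} is a clique of size 3, and the vertices of any clique must share a bag in every tree decomposition; so some bag has ≥ 3 vertices and tw(G) ≥ 2. The upper and lower bounds meet at 2, so that is the treewidth.

Treewidth 2.
One such decomposition:
Bags: B1 = {1, 4, 5}  B2 = {1, 3, 5}  B3 = {2, 3, 5}  B4 = {0, 2, 3}
Tree: B1–B2, B2–B3, B3–B4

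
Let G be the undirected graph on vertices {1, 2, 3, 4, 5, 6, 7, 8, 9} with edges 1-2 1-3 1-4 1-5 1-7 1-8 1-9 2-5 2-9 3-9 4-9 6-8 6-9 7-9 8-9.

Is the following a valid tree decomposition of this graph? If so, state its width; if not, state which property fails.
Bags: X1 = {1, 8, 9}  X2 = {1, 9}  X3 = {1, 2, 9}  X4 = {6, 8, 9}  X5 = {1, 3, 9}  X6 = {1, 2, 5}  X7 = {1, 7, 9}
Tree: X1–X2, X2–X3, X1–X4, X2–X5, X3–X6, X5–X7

No — vertex 4 appears in no bag.

A tree decomposition must satisfy three properties: every vertex lies in some bag; for every edge, both endpoints lie together in some bag; and for every vertex, the bags containing it form a connected subtree. Here vertex 4 appears in no bag, so the decomposition is invalid.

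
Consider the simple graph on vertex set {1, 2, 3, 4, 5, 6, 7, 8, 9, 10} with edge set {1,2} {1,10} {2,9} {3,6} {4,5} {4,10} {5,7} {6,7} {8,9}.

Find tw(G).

A width-1 tree decomposition is:
Bags: B1 = {3, 6}  B2 = {6, 7}  B3 = {5, 7}  B4 = {4, 5}  B5 = {4, 10}  B6 = {1, 10}  B7 = {1, 2}  B8 = {2, 9}  B9 = {8, 9}
Tree: B1–B2, B2–B3, B3–B4, B4–B5, B5–B6, B6–B7, B7–B8, B8–B9
Every bag has size at most 2, so the width is 2 − 1 = 1 and tw(G) ≤ 1. Any graph with an edge has treewidth ≥ 1, and G has the edge 3–6. Combining the bounds, tw(G) = 1.

1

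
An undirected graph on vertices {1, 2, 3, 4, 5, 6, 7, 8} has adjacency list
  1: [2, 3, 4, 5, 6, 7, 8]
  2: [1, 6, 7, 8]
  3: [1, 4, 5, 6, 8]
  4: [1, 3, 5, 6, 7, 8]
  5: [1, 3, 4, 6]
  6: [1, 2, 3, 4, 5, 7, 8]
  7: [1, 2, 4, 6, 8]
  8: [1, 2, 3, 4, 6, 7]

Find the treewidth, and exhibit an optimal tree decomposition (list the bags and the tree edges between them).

The largest bag has 5 vertices, giving width 4; this decomposition certifies tw(G) ≤ 4. Conversely, {1, 2, 6, 7, 8} is a clique of size 5, and the vertices of any clique must share a bag in every tree decomposition; so some bag has ≥ 5 vertices and tw(G) ≥ 4. Combining the bounds, tw(G) = 4.

Treewidth 4.
One such decomposition:
Bags: B1 = {1, 4, 6, 7, 8}  B2 = {1, 3, 4, 6, 8}  B3 = {1, 2, 6, 7, 8}  B4 = {1, 3, 4, 5, 6}
Tree: B1–B2, B1–B3, B2–B4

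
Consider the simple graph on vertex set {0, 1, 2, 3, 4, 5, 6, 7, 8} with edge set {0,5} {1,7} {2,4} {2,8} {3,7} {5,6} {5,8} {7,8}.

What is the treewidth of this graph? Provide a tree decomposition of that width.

Every bag has size at most 2, so the width is 2 − 1 = 1 and tw(G) ≤ 1. G has an edge, so its treewidth is at least 1. The upper and lower bounds meet at 1, so that is the treewidth.

Treewidth 1.
One such decomposition:
Bags: B1 = {7, 8}  B2 = {2, 8}  B3 = {5, 8}  B4 = {1, 7}  B5 = {0, 5}  B6 = {5, 6}  B7 = {3, 7}  B8 = {2, 4}
Tree: B1–B2, B1–B3, B1–B4, B3–B5, B5–B6, B4–B7, B2–B8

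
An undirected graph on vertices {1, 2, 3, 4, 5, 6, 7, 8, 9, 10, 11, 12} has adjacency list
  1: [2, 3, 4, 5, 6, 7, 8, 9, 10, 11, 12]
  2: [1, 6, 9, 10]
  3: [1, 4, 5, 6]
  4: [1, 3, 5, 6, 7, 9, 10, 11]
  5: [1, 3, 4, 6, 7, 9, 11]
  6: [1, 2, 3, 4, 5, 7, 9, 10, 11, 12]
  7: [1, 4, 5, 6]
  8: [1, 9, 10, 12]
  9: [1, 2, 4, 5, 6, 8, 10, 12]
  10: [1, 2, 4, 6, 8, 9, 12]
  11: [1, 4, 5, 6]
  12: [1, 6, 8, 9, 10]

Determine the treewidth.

A width-4 tree decomposition is:
Bags: B1 = {1, 4, 6, 9, 10}  B2 = {1, 2, 6, 9, 10}  B3 = {1, 4, 5, 6, 9}  B4 = {1, 6, 9, 10, 12}  B5 = {1, 3, 4, 5, 6}  B6 = {1, 4, 5, 6, 7}  B7 = {1, 8, 9, 10, 12}  B8 = {1, 4, 5, 6, 11}
Tree: B1–B2, B1–B3, B1–B4, B3–B5, B5–B6, B4–B7, B3–B8
The largest bag has 5 vertices, giving width 4; this decomposition certifies tw(G) ≤ 4. On the other hand G contains the 5-clique {1, 8, 9, 10, 12}. A clique must lie in a single bag of any decomposition, so no decomposition can have width below 4. Hence tw(G) = 4 exactly.

4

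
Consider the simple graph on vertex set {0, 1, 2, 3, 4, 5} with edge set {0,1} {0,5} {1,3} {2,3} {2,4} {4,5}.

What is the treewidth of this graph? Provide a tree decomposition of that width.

Treewidth 2.
One such decomposition:
Bags: B1 = {0, 1, 3}  B2 = {0, 2, 3}  B3 = {0, 2, 4}  B4 = {0, 4, 5}
Tree: B1–B2, B2–B3, B3–B4

Each bag holds 3 vertices, so the decomposition has width 2, which upper-bounds the treewidth. Since 0–1–3–2–4–5–0 is a cycle in G, G is not acyclic. Forests are exactly the graphs of treewidth ≤ 1, so tw(G) ≥ 2. The upper and lower bounds meet at 2, so that is the treewidth.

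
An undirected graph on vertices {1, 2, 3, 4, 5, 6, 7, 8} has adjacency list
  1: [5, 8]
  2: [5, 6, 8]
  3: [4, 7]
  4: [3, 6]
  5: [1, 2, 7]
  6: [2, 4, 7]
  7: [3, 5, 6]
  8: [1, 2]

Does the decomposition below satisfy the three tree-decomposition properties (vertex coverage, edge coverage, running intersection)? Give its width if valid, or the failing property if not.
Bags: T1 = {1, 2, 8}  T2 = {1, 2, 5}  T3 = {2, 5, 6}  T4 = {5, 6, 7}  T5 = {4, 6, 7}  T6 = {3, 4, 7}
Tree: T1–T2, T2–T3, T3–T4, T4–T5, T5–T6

Yes; width 2.

Vertex coverage: the bags together contain {1, 2, 3, 4, 5, 6, 7, 8}, the full vertex set. Edge coverage: each edge of G has both endpoints in at least one bag. Running intersection: for every vertex, the bags containing it form a connected subtree. All three properties hold, so this is a valid tree decomposition of width max|bag| − 1 = 2, and hence tw(G) ≤ 2.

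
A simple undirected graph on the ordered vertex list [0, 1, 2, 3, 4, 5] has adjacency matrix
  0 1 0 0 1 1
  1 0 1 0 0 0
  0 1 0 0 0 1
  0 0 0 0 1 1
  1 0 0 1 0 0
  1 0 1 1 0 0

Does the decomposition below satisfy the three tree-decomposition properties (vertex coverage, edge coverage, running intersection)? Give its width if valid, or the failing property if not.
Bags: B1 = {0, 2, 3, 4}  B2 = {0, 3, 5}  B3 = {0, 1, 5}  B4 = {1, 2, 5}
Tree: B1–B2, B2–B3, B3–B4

A tree decomposition must satisfy three properties: every vertex lies in some bag; for every edge, both endpoints lie together in some bag; and for every vertex, the bags containing it form a connected subtree. Here bags containing vertex 2 are not connected in the tree, so the decomposition is invalid.

No — bags containing vertex 2 are not connected in the tree.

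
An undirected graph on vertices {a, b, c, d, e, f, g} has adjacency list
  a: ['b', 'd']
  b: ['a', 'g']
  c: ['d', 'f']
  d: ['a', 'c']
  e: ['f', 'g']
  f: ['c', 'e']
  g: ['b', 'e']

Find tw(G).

A width-2 tree decomposition is:
Bags: B1 = {c, e, f}  B2 = {c, e, g}  B3 = {b, c, g}  B4 = {a, b, c}  B5 = {a, c, d}
Tree: B1–B2, B2–B3, B3–B4, B4–B5
The largest bag has 3 vertices, giving width 2; this decomposition certifies tw(G) ≤ 2. For the lower bound, G contains the cycle c–f–e–g–b–a–d–c, so G is not a forest; only forests have treewidth ≤ 1, hence tw(G) ≥ 2. The upper and lower bounds meet at 2, so that is the treewidth.

2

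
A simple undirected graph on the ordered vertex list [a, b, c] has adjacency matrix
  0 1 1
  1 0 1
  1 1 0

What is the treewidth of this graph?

2

A width-2 tree decomposition is:
Bags: B1 = {a, b, c}
Tree: (single bag)
A single bag containing all 3 vertices is trivially a valid decomposition of width 2. Conversely, {a, b, c} is a clique of size 3, and the vertices of any clique must share a bag in every tree decomposition; so some bag has ≥ 3 vertices and tw(G) ≥ 2. Combining the bounds, tw(G) = 2.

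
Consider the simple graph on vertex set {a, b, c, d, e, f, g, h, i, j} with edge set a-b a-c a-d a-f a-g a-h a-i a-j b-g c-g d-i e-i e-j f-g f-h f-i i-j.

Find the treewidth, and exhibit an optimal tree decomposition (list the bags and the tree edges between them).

Every bag has size at most 3, so the width is 3 − 1 = 2 and tw(G) ≤ 2. Conversely, {e, i, j} is a clique of size 3, and the vertices of any clique must share a bag in every tree decomposition; so some bag has ≥ 3 vertices and tw(G) ≥ 2. Hence tw(G) = 2 exactly.

Treewidth 2.
One such decomposition:
Bags: B1 = {a, b, g}  B2 = {a, f, g}  B3 = {a, f, i}  B4 = {a, i, j}  B5 = {a, c, g}  B6 = {a, f, h}  B7 = {e, i, j}  B8 = {a, d, i}
Tree: B1–B2, B2–B3, B3–B4, B1–B5, B3–B6, B4–B7, B3–B8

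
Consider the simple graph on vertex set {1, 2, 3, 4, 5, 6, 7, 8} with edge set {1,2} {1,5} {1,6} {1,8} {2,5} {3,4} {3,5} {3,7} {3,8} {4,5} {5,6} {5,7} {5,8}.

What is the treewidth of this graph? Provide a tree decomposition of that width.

Treewidth 2.
One optimal decomposition is:
Bags: B1 = {3, 5, 8}  B2 = {1, 5, 8}  B3 = {3, 5, 7}  B4 = {3, 4, 5}  B5 = {1, 5, 6}  B6 = {1, 2, 5}
Tree: B1–B2, B1–B3, B1–B4, B2–B5, B5–B6

Every bag has size at most 3, so the width is 3 − 1 = 2 and tw(G) ≤ 2. Conversely, {1, 5, 8} is a clique of size 3, and the vertices of any clique must share a bag in every tree decomposition; so some bag has ≥ 3 vertices and tw(G) ≥ 2. The upper and lower bounds meet at 2, so that is the treewidth.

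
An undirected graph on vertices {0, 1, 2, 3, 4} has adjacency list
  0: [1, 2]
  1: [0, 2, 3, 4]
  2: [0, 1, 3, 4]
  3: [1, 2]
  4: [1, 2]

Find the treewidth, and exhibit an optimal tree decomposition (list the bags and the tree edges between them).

Each bag holds 3 vertices, so the decomposition has width 2, which upper-bounds the treewidth. Conversely, {0, 1, 2} is a clique of size 3, and the vertices of any clique must share a bag in every tree decomposition; so some bag has ≥ 3 vertices and tw(G) ≥ 2. Combining the bounds, tw(G) = 2.

Treewidth 2.
Bags: B1 = {1, 2, 4}  B2 = {1, 2, 3}  B3 = {0, 1, 2}
Tree: B1–B2, B2–B3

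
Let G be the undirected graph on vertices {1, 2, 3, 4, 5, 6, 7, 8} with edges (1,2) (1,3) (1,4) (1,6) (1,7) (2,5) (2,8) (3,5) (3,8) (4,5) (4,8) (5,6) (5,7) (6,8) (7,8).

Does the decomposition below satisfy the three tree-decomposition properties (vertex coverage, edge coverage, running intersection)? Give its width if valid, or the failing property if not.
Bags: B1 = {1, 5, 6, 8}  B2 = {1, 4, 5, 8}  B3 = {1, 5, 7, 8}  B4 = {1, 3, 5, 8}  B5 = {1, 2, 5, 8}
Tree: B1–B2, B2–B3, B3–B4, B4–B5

Vertex coverage: the bags together contain {1, 2, 3, 4, 5, 6, 7, 8}, the full vertex set. Edge coverage: each edge of G has both endpoints in at least one bag. Running intersection: for every vertex, the bags containing it form a connected subtree. All three properties hold, so this is a valid tree decomposition of width max|bag| − 1 = 3, and hence tw(G) ≤ 3.

Yes; width 3.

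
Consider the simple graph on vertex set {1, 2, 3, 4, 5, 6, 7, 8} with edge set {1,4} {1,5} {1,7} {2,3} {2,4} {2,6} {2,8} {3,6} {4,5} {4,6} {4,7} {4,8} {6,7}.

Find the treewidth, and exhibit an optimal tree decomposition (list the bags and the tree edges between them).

Every bag has size at most 3, so the width is 3 − 1 = 2 and tw(G) ≤ 2. On the other hand G contains the 3-clique {2, 3, 6}. A clique must lie in a single bag of any decomposition, so no decomposition can have width below 2. Hence tw(G) = 2 exactly.

Treewidth 2.
Bags: B1 = {2, 3, 6}  B2 = {2, 4, 6}  B3 = {4, 6, 7}  B4 = {1, 4, 7}  B5 = {1, 4, 5}  B6 = {2, 4, 8}
Tree: B1–B2, B2–B3, B3–B4, B4–B5, B2–B6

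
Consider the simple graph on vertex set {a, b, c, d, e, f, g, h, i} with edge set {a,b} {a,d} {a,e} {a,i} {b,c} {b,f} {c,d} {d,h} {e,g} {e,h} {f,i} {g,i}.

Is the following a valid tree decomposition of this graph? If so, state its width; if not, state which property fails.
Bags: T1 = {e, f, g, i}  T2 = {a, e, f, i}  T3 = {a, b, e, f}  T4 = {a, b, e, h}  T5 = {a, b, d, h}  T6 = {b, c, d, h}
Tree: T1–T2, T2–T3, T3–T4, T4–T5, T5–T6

Yes; width 3.

Every vertex of G appears in some bag (union = {a, b, c, d, e, f, g, h, i}); every edge is covered by a bag; and for each vertex v the set of bags containing v is connected in the bag tree. The decomposition is therefore valid. The largest bag has 4 vertices, so the width is 3.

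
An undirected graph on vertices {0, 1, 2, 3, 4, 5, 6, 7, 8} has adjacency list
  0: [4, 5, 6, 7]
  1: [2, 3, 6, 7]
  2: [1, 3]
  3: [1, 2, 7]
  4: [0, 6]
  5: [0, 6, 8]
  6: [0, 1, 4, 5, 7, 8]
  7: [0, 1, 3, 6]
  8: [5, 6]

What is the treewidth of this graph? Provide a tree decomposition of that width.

The largest bag has 3 vertices, giving width 2; this decomposition certifies tw(G) ≤ 2. Conversely, {1, 2, 3} is a clique of size 3, and the vertices of any clique must share a bag in every tree decomposition; so some bag has ≥ 3 vertices and tw(G) ≥ 2. Combining the bounds, tw(G) = 2.

Treewidth 2.
One such decomposition:
Bags: B1 = {0, 6, 7}  B2 = {1, 6, 7}  B3 = {0, 4, 6}  B4 = {1, 3, 7}  B5 = {0, 5, 6}  B6 = {1, 2, 3}  B7 = {5, 6, 8}
Tree: B1–B2, B1–B3, B2–B4, B1–B5, B4–B6, B5–B7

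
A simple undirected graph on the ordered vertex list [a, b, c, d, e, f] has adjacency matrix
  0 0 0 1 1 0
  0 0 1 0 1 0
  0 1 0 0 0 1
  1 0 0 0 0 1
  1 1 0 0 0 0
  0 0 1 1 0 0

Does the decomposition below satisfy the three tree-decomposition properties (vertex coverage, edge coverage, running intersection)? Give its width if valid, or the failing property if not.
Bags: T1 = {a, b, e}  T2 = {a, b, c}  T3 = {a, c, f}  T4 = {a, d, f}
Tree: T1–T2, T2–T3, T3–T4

Vertex coverage: the bags together contain {a, b, c, d, e, f}, the full vertex set. Edge coverage: each edge of G has both endpoints in at least one bag. Running intersection: for every vertex, the bags containing it form a connected subtree. All three properties hold, so this is a valid tree decomposition of width max|bag| − 1 = 2, and hence tw(G) ≤ 2.

Yes; width 2.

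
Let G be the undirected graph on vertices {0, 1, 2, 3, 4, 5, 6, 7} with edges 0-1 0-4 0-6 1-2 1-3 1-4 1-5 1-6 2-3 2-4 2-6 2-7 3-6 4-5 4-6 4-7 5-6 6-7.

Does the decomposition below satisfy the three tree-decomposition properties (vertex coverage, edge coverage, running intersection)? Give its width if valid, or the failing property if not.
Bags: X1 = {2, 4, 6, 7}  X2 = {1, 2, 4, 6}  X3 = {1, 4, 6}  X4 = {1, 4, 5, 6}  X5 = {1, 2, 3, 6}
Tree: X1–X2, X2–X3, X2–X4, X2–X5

No — vertex 0 appears in no bag.

A tree decomposition must satisfy three properties: every vertex lies in some bag; for every edge, both endpoints lie together in some bag; and for every vertex, the bags containing it form a connected subtree. Here vertex 0 appears in no bag, so the decomposition is invalid.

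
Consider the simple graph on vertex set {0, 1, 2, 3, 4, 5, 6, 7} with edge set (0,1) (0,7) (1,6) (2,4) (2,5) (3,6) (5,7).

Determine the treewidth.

A width-1 tree decomposition is:
Bags: B1 = {2, 4}  B2 = {2, 5}  B3 = {5, 7}  B4 = {0, 7}  B5 = {0, 1}  B6 = {1, 6}  B7 = {3, 6}
Tree: B1–B2, B2–B3, B3–B4, B4–B5, B5–B6, B6–B7
The largest bag has 2 vertices, giving width 1; this decomposition certifies tw(G) ≤ 1. Any graph with an edge has treewidth ≥ 1, and G has the edge 4–2. Combining the bounds, tw(G) = 1.

1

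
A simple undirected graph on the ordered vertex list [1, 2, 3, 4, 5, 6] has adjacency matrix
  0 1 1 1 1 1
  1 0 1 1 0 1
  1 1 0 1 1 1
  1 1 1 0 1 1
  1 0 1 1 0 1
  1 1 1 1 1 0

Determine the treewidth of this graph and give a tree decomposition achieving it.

Treewidth 4.
Bags: B1 = {1, 3, 4, 5, 6}  B2 = {1, 2, 3, 4, 6}
Tree: B1–B2

Every bag has size at most 5, so the width is 5 − 1 = 4 and tw(G) ≤ 4. Conversely, {1, 2, 3, 4, 6} is a clique of size 5, and the vertices of any clique must share a bag in every tree decomposition; so some bag has ≥ 5 vertices and tw(G) ≥ 4. Therefore the treewidth is 4.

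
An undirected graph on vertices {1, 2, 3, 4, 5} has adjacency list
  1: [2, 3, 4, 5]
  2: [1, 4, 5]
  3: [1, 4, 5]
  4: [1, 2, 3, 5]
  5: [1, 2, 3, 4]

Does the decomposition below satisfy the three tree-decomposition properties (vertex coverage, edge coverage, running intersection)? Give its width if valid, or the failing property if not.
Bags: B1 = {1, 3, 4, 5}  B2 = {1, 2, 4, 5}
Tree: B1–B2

Yes; width 3.

Every vertex of G appears in some bag (union = {1, 2, 3, 4, 5}); every edge is covered by a bag; and for each vertex v the set of bags containing v is connected in the bag tree. The decomposition is therefore valid. The largest bag has 4 vertices, so the width is 3.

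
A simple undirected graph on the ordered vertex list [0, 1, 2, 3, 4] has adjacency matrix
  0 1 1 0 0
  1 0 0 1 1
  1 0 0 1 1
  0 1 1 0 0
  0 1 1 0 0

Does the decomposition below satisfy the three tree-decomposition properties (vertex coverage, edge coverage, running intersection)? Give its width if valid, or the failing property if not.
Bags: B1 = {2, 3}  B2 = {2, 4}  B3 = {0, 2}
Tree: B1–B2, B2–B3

No — vertex 1 appears in no bag.

A tree decomposition must satisfy three properties: every vertex lies in some bag; for every edge, both endpoints lie together in some bag; and for every vertex, the bags containing it form a connected subtree. Here vertex 1 appears in no bag, so the decomposition is invalid.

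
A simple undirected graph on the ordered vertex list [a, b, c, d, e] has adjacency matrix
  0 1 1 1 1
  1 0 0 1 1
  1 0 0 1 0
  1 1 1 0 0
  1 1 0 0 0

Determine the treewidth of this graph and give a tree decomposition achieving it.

The largest bag has 3 vertices, giving width 2; this decomposition certifies tw(G) ≤ 2. On the other hand G contains the 3-clique {a, c, d}. A clique must lie in a single bag of any decomposition, so no decomposition can have width below 2. Hence tw(G) = 2 exactly.

Treewidth 2.
One optimal decomposition is:
Bags: B1 = {a, c, d}  B2 = {a, b, d}  B3 = {a, b, e}
Tree: B1–B2, B2–B3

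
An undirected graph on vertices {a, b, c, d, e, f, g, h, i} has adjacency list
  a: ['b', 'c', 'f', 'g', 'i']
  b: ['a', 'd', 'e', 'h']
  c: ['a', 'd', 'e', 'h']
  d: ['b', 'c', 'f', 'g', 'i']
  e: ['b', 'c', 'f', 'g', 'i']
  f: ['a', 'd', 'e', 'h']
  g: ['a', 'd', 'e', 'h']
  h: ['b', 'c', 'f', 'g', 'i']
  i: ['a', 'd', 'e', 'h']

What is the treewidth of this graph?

4

A width-4 tree decomposition is:
Bags: B1 = {a, d, e, h, i}  B2 = {a, d, e, f, h}  B3 = {a, d, e, g, h}  B4 = {a, c, d, e, h}  B5 = {a, b, d, e, h}
Tree: B1–B2, B2–B3, B3–B4, B4–B5
The largest bag has 5 vertices, giving width 4; this decomposition certifies tw(G) ≤ 4. For the lower bound: the 5 vertex sets {h,i}, {a,f}, {d,g}, {e}, {c} are disjoint, each induces a connected subgraph, and every pair is joined by at least one edge of G. Contracting each set to a single vertex therefore yields K_{5} as a minor, and since treewidth is minor-monotone, tw(G) ≥ tw(K_{5}) = 4. The upper and lower bounds meet at 4, so that is the treewidth.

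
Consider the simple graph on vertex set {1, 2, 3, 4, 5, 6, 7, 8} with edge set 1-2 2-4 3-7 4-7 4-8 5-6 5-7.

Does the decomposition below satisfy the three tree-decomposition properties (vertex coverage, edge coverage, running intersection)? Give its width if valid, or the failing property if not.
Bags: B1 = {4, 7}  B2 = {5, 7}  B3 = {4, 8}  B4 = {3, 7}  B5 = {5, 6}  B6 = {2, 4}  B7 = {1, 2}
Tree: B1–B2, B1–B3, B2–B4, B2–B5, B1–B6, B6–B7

Vertex coverage: the bags together contain {1, 2, 3, 4, 5, 6, 7, 8}, the full vertex set. Edge coverage: each edge of G has both endpoints in at least one bag. Running intersection: for every vertex, the bags containing it form a connected subtree. All three properties hold, so this is a valid tree decomposition of width max|bag| − 1 = 1, and hence tw(G) ≤ 1.

Yes; width 1.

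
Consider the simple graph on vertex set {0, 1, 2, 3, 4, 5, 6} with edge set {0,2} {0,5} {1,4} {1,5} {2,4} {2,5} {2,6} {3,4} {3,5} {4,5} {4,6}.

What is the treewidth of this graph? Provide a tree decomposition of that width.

Every bag has size at most 3, so the width is 3 − 1 = 2 and tw(G) ≤ 2. For the lower bound, the 3 vertices {0, 2, 5} are pairwise adjacent, and any tree decomposition puts a clique entirely inside one bag — forcing width ≥ 2. The upper and lower bounds meet at 2, so that is the treewidth.

Treewidth 2.
One such decomposition:
Bags: B1 = {2, 4, 5}  B2 = {0, 2, 5}  B3 = {1, 4, 5}  B4 = {3, 4, 5}  B5 = {2, 4, 6}
Tree: B1–B2, B1–B3, B3–B4, B1–B5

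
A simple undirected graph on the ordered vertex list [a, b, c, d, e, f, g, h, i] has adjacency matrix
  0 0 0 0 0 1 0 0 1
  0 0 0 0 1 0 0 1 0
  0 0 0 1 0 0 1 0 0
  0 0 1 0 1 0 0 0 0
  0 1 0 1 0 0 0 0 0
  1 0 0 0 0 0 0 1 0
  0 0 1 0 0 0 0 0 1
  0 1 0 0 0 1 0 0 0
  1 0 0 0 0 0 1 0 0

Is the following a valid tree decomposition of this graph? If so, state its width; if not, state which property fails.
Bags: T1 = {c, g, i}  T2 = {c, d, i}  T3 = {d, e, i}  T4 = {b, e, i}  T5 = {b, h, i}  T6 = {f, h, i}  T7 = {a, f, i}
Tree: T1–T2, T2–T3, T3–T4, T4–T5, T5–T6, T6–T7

Yes; width 2.

Checking the three conditions: (i) the bags cover all of {a, b, c, d, e, f, g, h, i}; (ii) for each edge, some bag contains both endpoints; (iii) the bags containing any fixed vertex form a subtree. All hold, so the decomposition is valid with width 3 − 1 = 2.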